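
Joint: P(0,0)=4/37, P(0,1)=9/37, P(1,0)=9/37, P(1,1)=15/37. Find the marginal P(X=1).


P(X=1) = P(1,0)+P(1,1) = 9/37 + 15/37 = 24/37

24/37


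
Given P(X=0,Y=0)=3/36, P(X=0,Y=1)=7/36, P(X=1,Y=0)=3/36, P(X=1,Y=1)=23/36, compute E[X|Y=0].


P(Y=0) = 6/36
E[X|Y=0] = (0*3 + 1*3)/6 = 3/6 = 1/2

1/2


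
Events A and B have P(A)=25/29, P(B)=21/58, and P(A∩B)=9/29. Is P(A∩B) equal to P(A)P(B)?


P(A)*P(B) = 25/29*21/58 = 525/1682
P(A∩B) = 9/29 != 525/1682, so not independent

No, A and B are not independent


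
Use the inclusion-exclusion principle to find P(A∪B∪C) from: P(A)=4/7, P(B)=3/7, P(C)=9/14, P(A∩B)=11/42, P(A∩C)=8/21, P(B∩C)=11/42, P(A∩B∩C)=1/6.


P(A∪B∪C) = P(A)+P(B)+P(C) - P(AB)-P(AC)-P(BC) + P(ABC)
= 4/7+3/7+9/14 - 11/42-8/21-11/42 + 1/6
= 19/21

19/21


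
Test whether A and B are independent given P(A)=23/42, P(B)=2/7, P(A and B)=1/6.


P(A)*P(B) = 23/42*2/7 = 23/147
P(A∩B) = 1/6 != 23/147, so not independent

No, A and B are not independent


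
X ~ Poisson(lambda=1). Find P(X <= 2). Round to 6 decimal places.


P(X<=2) = e^(-1)*1^0/0! + e^(-1)*1^1/1! + e^(-1)*1^2/2!
≈ 0.3678794412 + 0.3678794412 + 0.1839397206
= 0.9196986030
≈ 0.919699

0.919699


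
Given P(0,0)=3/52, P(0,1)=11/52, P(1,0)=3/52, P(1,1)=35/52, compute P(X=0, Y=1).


Read from table: P(X=0, Y=1) = 11/52

11/52


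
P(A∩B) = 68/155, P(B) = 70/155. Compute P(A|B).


P(A|B) = P(A∩B)/P(B) = (68/155)/(70/155) = 68/70 = 34/35

34/35


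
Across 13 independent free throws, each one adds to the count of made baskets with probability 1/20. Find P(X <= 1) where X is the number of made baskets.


P(X<=1) = P(X=0) + P(X=1)
= 42052983462257059/81920000000000000 + 28773093947860093/81920000000000000
= 2213314919066161/2560000000000000

2213314919066161/2560000000000000


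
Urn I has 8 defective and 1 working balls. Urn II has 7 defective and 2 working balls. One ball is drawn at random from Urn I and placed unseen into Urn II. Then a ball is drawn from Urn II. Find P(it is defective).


P(transfer defective) = 8/9; P(transfer working) = 1/9
If defective transferred: Urn II has 8 defective of 10, so P(defective|defective moved) = 4/5
If working transferred: Urn II has 7 defective of 10, so P(defective|working moved) = 7/10
By total probability: P(defective) = 8/9*4/5 + 1/9*7/10 = 71/90

71/90


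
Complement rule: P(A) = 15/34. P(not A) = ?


P(A') = 1 - P(A) = 1 - 15/34 = 19/34

19/34


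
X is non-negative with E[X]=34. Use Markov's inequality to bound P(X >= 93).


Markov: P(X >= a) <= E[X]/a
P(X >= 93) <= 34/93

34/93


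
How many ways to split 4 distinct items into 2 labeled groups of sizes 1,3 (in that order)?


4! = 24
Denominator: 1!=1 * 3!=6
Coefficient = 24 / 6 = 4

4


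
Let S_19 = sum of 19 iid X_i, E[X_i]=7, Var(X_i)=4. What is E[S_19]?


E[S_n] = n*E[X_1] = 19*7 = 133

133


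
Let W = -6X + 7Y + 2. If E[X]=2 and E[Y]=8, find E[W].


E[-6X + 7Y + 2] = -6*E[X] + 7*E[Y] + 2
= (-6)*(2) + (7)*(8) + (2)
= -12 + 56 + 2 = 46

46


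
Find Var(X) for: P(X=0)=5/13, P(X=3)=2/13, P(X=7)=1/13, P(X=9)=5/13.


E[X] = 58/13, E[X^2] = 472/13
Var(X) = E[X^2] - (E[X])^2 = 472/13 - (58/13)^2 = 2772/169

2772/169


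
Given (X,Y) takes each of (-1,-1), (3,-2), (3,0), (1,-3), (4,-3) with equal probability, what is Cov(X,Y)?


E[X]=2, E[Y]=-9/5, E[XY]=-4
Cov(X,Y) = E[XY] - E[X]E[Y] = -4 - 2*-9/5 = -2/5

-2/5


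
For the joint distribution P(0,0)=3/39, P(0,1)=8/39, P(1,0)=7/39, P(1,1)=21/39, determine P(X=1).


P(X=1) = P(1,0)+P(1,1) = 7/39 + 21/39 = 28/39

28/39


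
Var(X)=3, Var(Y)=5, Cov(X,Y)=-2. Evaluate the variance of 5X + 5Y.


Var(5X + 5Y) = 5^2*Var(X) + 5^2*Var(Y) + 2*5*5*Cov(X,Y)
= 25*3 + 25*5 + 50*(-2)
= 75 + 125 - 100 = 100

100


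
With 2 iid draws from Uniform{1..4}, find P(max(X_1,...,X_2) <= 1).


P(max <= 1) = P(all X_i <= 1) = (P(X_1 <= 1))^2
= (1/4)^2 = 1/16

1/16


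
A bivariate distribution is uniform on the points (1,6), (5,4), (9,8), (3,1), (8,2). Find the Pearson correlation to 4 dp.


Cov(X,Y) = 1.5600, Var(X) = 8.9600, Var(Y) = 6.5600
rho = Cov/(sqrt(VarX)*sqrt(VarY)) = 0.2035

0.2035


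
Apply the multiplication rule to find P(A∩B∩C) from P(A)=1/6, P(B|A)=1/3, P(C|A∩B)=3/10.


P(A∩B∩C) = P(A) * P(B|A) * P(C|A∩B)
= 1/6 * 1/3 * 3/10
= 1/18 * 3/10 = 1/60

1/60


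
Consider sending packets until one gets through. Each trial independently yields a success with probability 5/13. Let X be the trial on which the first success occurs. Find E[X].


For geometric (trials until first success), E[X] = 1/p = 1/(5/13) = 13/5

13/5


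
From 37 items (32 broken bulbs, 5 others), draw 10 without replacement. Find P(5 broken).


P(X=5) = C(32,5)*C(5,5) / C(37,10)
= 201376*1 / 348330136
= 201376/348330136 = 4/6919

4/6919


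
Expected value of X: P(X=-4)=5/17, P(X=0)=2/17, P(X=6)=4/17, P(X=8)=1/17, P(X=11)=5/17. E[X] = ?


E[X] = sum(x * P(x))
= -4*5/17 + 0*2/17 + 6*4/17 + 8*1/17 + 11*5/17
= 67/17

67/17


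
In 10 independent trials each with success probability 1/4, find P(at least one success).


P(at least one) = 1 - P(none)
P(none) = (1 - 1/4)^10 = (3/4)^10 = 59049/1048576
P(at least one) = 1 - 59049/1048576 = 989527/1048576

989527/1048576


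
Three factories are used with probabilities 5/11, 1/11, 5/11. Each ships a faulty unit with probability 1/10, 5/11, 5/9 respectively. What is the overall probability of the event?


P(A) = P(A|B1)P(B1) + P(A|B2)P(B2) + P(A|B3)P(B3)
= 1/10*5/11 + 5/11*1/11 + 5/9*5/11
= 1/22 + 5/121 + 25/99 = 739/2178

739/2178


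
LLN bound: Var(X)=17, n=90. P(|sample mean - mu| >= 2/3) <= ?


Var(Xbar) = Var(X)/n = 17/90
Chebyshev: P(|Xbar-mu| >= 2/3) <= Var(Xbar)/(2/3)^2 = (17/90)/(4/9) = 17/40

17/40


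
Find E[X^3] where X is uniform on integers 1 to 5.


E[X^3] = (1/5) * sum(x^3 for x=1..5)
= 225/5 = 45

45


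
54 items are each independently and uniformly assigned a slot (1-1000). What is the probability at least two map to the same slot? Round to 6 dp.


P(all different) = prod((1000-i)/1000 for i=0..53) = 0.232882
P(at least one match) = 1 - 0.232882 = 0.767118

0.767118


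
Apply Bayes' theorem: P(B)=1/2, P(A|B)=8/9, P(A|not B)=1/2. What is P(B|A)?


P(A) = P(A|B)P(B) + P(A|B')P(B') = 8/9*1/2 + 1/2*1/2 = 25/36
P(B|A) = P(A|B)P(B)/P(A) = (4/9)/(25/36) = 16/25

16/25


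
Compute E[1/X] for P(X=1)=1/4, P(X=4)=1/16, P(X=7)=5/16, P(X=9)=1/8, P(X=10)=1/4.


E[1/X] = sum(g(x)*P(x))
= 1*1/4 + 1/4*1/16 + 1/7*5/16 + 1/9*1/8 + 1/10*1/4
= 7039/20160

7039/20160


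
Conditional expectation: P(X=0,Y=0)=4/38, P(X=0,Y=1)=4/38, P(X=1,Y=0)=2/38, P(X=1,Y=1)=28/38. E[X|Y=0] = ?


P(Y=0) = 6/38
E[X|Y=0] = (0*4 + 1*2)/6 = 2/6 = 1/3

1/3


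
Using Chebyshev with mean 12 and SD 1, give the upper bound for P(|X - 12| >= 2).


k = 2/1 = 2
Chebyshev: P(|X-mu| >= k*sigma) <= 1/k^2 = 1/2^2 = 1/4

1/4


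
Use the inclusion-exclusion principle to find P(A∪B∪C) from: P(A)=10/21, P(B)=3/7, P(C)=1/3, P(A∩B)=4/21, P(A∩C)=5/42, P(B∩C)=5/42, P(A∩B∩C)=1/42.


P(A∪B∪C) = P(A)+P(B)+P(C) - P(AB)-P(AC)-P(BC) + P(ABC)
= 10/21+3/7+1/3 - 4/21-5/42-5/42 + 1/42
= 5/6

5/6


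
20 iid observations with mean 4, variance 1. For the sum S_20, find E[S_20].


E[S_n] = n*E[X_1] = 20*4 = 80

80


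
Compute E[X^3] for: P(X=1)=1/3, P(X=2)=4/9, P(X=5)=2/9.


E[X^3] = sum(x^3 * P(x))
= 1*1/3 + 8*4/9 + 125*2/9
= 95/3

95/3


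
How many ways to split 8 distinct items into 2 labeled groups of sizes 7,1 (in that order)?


8! = 40320
Denominator: 7!=5040 * 1!=1
Coefficient = 40320 / 5040 = 8

8


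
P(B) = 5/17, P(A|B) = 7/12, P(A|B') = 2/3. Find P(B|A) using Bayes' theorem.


P(A) = P(A|B)P(B) + P(A|B')P(B') = 7/12*5/17 + 2/3*12/17 = 131/204
P(B|A) = P(A|B)P(B)/P(A) = (35/204)/(131/204) = 35/131

35/131


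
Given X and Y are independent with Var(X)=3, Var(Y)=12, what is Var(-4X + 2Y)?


Independence => Cov(X,Y)=0
Var(-4X + 2Y) = (-4)^2*Var(X) + 2^2*Var(Y)
= 16*3 + 4*12 = 96

96


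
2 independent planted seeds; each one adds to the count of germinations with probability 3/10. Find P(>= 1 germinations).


P(at least one) = 1 - P(none)
P(none) = (1 - 3/10)^2 = (7/10)^2 = 49/100
P(at least one) = 1 - 49/100 = 51/100

51/100


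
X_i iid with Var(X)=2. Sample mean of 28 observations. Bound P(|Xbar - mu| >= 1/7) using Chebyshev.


Var(Xbar) = Var(X)/n = 2/28
Chebyshev: P(|Xbar-mu| >= 1/7) <= Var(Xbar)/(1/7)^2 = (1/14)/(1/49) = 7/2
Bound exceeds 1, so trivial bound: 1

1


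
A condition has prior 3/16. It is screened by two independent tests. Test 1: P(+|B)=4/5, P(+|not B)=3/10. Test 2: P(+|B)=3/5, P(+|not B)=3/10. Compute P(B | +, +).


After test 1: P(+) = 4/5*3/16 + 3/10*13/16 = 63/160
P(B|+) = (3/20)/(63/160) = 8/21
After test 2 (use post1 as new prior): P(+) = 3/5*8/21 + 3/10*13/21 = 29/70
P(B|+,+) = (8/35)/(29/70) = 16/29

16/29


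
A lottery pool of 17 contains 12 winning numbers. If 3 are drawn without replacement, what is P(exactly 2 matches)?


P(X=2) = C(12,2)*C(5,1) / C(17,3)
= 66*5 / 680
= 330/680 = 33/68

33/68


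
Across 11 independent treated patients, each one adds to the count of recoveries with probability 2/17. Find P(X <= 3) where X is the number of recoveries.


P(X<=3) = P(X=0) + P(X=1) + P(X=2) + P(X=3)
= 8649755859375/34271896307633 + 12686308593750/34271896307633 + 8457539062500/34271896307633 + 3383015625000/34271896307633
= 33176619140625/34271896307633

33176619140625/34271896307633


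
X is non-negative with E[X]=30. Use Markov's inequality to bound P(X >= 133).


Markov: P(X >= a) <= E[X]/a
P(X >= 133) <= 30/133

30/133


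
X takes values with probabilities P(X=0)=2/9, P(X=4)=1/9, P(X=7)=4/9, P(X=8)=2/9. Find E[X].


E[X] = sum(x * P(x))
= 0*2/9 + 4*1/9 + 7*4/9 + 8*2/9
= 16/3

16/3


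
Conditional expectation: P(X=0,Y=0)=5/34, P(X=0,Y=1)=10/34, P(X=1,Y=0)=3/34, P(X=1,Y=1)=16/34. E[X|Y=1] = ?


P(Y=1) = 26/34
E[X|Y=1] = (0*10 + 1*16)/26 = 16/26 = 8/13

8/13


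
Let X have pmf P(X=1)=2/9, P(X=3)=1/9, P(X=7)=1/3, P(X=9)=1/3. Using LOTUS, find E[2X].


E[2X] = sum(g(x)*P(x))
= 2*2/9 + 6*1/9 + 14*1/3 + 18*1/3
= 106/9

106/9


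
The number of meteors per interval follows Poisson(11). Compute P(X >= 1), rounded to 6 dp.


P(X>=1) = 1 - P(X<=0) = 1 - (e^(-11)*11^0/0!)
≈ 1 - 0.0000167017 = 0.9999832983
≈ 0.999983

0.999983


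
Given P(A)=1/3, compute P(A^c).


P(A') = 1 - P(A) = 1 - 1/3 = 2/3

2/3


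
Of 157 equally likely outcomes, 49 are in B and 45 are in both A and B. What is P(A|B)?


P(A|B) = P(A∩B)/P(B) = (45/157)/(49/157) = 45/49

45/49


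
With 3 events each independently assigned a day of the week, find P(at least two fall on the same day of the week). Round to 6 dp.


P(all different) = prod((7-i)/7 for i=0..2) = 0.612245
P(at least one match) = 1 - 0.612245 = 0.387755

0.387755


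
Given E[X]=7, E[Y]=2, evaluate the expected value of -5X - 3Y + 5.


E[-5X - 3Y + 5] = -5*E[X] - 3*E[Y] + 5
= (-5)*(7) + (-3)*(2) + (5)
= -35 - 6 + 5 = -36

-36


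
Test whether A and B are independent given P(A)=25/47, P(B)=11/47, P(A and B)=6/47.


P(A)*P(B) = 25/47*11/47 = 275/2209
P(A∩B) = 6/47 != 275/2209, so not independent

No, A and B are not independent


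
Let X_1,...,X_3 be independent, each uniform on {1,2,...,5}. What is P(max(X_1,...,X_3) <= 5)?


P(max <= 5) = P(all X_i <= 5) = (P(X_1 <= 5))^3
= (5/5)^3 = 1^3 = 1

1


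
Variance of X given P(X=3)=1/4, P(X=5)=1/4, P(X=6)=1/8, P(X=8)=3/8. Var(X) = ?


E[X] = 23/4, E[X^2] = 37
Var(X) = E[X^2] - (E[X])^2 = 37 - (23/4)^2 = 63/16

63/16


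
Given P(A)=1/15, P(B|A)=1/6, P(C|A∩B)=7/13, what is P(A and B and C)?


P(A∩B∩C) = P(A) * P(B|A) * P(C|A∩B)
= 1/15 * 1/6 * 7/13
= 1/90 * 7/13 = 7/1170

7/1170


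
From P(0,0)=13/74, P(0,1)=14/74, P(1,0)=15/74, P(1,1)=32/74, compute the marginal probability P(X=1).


P(X=1) = P(1,0)+P(1,1) = 15/74 + 32/74 = 47/74

47/74


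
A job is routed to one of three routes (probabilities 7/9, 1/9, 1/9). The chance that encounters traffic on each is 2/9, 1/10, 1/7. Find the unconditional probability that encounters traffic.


P(A) = P(A|B1)P(B1) + P(A|B2)P(B2) + P(A|B3)P(B3)
= 2/9*7/9 + 1/10*1/9 + 1/7*1/9
= 14/81 + 1/90 + 1/63 = 1133/5670

1133/5670


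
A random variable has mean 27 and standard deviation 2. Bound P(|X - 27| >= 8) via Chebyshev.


k = 8/2 = 4
Chebyshev: P(|X-mu| >= k*sigma) <= 1/k^2 = 1/4^2 = 1/16

1/16


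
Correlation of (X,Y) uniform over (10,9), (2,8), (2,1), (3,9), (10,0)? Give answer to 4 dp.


Cov(X,Y) = -2.1600, Var(X) = 14.2400, Var(Y) = 16.2400
rho = Cov/(sqrt(VarX)*sqrt(VarY)) = -0.1420

-0.1420


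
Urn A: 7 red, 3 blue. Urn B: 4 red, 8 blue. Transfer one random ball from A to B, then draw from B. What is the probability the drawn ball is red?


P(transfer red) = 7/10; P(transfer blue) = 3/10
If red transferred: Urn II has 5 red of 13, so P(red|red moved) = 5/13
If blue transferred: Urn II has 4 red of 13, so P(red|blue moved) = 4/13
By total probability: P(red) = 7/10*5/13 + 3/10*4/13 = 47/130

47/130


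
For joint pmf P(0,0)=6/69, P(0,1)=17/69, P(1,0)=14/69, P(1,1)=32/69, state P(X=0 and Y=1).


Read from table: P(X=0, Y=1) = 17/69

17/69


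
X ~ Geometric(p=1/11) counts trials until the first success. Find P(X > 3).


P(X > 3) = P(first 3 trials all fail) = (1-p)^3 = (10/11)^3 = 1000/1331

1000/1331


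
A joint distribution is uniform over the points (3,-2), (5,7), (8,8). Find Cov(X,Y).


E[X]=16/3, E[Y]=13/3, E[XY]=31
Cov(X,Y) = E[XY] - E[X]E[Y] = 31 - 16/3*13/3 = 71/9

71/9


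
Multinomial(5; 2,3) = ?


5! = 120
Denominator: 2!=2 * 3!=6
Coefficient = 120 / 12 = 10

10


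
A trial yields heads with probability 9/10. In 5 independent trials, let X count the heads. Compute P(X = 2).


P(X=2) = C(5,2) * p^2 * (1-p)^3
= 10 * 81/100 * 1/1000
= 81/10000

81/10000


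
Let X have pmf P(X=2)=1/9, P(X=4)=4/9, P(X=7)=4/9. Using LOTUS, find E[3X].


E[3X] = sum(g(x)*P(x))
= 6*1/9 + 12*4/9 + 21*4/9
= 46/3

46/3


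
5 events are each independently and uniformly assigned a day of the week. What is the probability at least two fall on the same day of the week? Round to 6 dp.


P(all different) = prod((7-i)/7 for i=0..4) = 0.149938
P(at least one match) = 1 - 0.149938 = 0.850062

0.850062


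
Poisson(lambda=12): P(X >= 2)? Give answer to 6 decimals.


P(X>=2) = 1 - P(X<=1) = 1 - (e^(-12)*12^0/0! + e^(-12)*12^1/1!)
≈ 1 - (0.0000061442 + 0.0000737305)
= 1 - 0.0000798747 = 0.9999201253
≈ 0.999920

0.999920


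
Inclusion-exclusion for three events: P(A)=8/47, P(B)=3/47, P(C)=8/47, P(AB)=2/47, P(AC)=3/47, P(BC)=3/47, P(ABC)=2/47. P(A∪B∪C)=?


P(A∪B∪C) = P(A)+P(B)+P(C) - P(AB)-P(AC)-P(BC) + P(ABC)
= 8/47+3/47+8/47 - 2/47-3/47-3/47 + 2/47
= 13/47

13/47


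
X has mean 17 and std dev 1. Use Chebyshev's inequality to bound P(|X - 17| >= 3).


k = 3/1 = 3
Chebyshev: P(|X-mu| >= k*sigma) <= 1/k^2 = 1/3^2 = 1/9

1/9


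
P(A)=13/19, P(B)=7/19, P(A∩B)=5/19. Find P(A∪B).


P(A∪B) = P(A) + P(B) - P(A∩B)
= 13/19 + 7/19 - 5/19 = 15/19

15/19


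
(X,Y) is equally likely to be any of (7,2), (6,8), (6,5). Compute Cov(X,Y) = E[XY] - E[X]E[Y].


E[X]=19/3, E[Y]=5, E[XY]=92/3
Cov(X,Y) = E[XY] - E[X]E[Y] = 92/3 - 19/3*5 = -1

-1


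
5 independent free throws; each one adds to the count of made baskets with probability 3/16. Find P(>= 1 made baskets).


P(at least one) = 1 - P(none)
P(none) = (1 - 3/16)^5 = (13/16)^5 = 371293/1048576
P(at least one) = 1 - 371293/1048576 = 677283/1048576

677283/1048576


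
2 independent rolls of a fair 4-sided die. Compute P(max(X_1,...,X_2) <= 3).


P(max <= 3) = P(all X_i <= 3) = (P(X_1 <= 3))^2
= (3/4)^2 = 9/16

9/16


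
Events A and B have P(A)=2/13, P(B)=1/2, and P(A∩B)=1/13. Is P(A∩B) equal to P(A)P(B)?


P(A)*P(B) = 2/13*1/2 = 1/13
P(A∩B) = 1/13, which equals P(A)P(B), so independent

Yes, A and B are independent


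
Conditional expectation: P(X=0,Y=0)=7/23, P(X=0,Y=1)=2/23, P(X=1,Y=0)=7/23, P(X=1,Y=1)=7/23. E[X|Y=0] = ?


P(Y=0) = 14/23
E[X|Y=0] = (0*7 + 1*7)/14 = 7/14 = 1/2

1/2


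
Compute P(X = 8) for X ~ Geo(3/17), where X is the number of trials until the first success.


P(X=8) = (1-p)^7 * p = (14/17)^7 * 3/17
= 105413504/410338673 * 3/17 = 316240512/6975757441

316240512/6975757441


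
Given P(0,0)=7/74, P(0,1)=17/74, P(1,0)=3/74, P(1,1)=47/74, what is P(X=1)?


P(X=1) = P(1,0)+P(1,1) = 3/74 + 47/74 = 50/74 = 25/37

25/37


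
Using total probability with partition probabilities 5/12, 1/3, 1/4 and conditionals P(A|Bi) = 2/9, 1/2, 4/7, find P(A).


P(A) = P(A|B1)P(B1) + P(A|B2)P(B2) + P(A|B3)P(B3)
= 2/9*5/12 + 1/2*1/3 + 4/7*1/4
= 5/54 + 1/6 + 1/7 = 76/189

76/189


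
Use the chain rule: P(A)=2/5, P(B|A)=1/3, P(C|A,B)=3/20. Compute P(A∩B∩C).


P(A∩B∩C) = P(A) * P(B|A) * P(C|A∩B)
= 2/5 * 1/3 * 3/20
= 2/15 * 3/20 = 1/50

1/50


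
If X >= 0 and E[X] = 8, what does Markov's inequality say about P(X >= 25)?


Markov: P(X >= a) <= E[X]/a
P(X >= 25) <= 8/25

8/25


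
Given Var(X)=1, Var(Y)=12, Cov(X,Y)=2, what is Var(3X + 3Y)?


Var(3X + 3Y) = 3^2*Var(X) + 3^2*Var(Y) + 2*3*3*Cov(X,Y)
= 9*1 + 9*12 + 18*2
= 9 + 108 + 36 = 153

153


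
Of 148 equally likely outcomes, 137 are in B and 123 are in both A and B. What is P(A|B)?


P(A|B) = P(A∩B)/P(B) = (123/148)/(137/148) = 123/137

123/137


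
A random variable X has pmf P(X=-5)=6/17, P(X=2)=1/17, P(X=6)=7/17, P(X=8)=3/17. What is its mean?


E[X] = sum(x * P(x))
= -5*6/17 + 2*1/17 + 6*7/17 + 8*3/17
= 38/17

38/17


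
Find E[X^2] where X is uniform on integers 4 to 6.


E[X^2] = (1/3) * sum(x^2 for x=4..6)
= 77/3

77/3


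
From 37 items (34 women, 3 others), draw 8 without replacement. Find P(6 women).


P(X=6) = C(34,6)*C(3,2) / C(37,8)
= 1344904*3 / 38608020
= 4034712/38608020 = 58/555

58/555


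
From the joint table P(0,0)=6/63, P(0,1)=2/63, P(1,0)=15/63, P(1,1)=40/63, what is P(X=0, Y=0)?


Read from table: P(X=0, Y=0) = 6/63 = 2/21

2/21


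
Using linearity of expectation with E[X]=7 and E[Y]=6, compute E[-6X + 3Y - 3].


E[-6X + 3Y - 3] = -6*E[X] + 3*E[Y] - 3
= (-6)*(7) + (3)*(6) + (-3)
= -42 + 18 - 3 = -27

-27


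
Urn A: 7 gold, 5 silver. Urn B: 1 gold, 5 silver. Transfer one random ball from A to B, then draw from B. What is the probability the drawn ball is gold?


P(transfer gold) = 7/12; P(transfer silver) = 5/12
If gold transferred: Urn II has 2 gold of 7, so P(gold|gold moved) = 2/7
If silver transferred: Urn II has 1 gold of 7, so P(gold|silver moved) = 1/7
By total probability: P(gold) = 7/12*2/7 + 5/12*1/7 = 19/84

19/84


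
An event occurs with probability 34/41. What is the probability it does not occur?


P(A') = 1 - P(A) = 1 - 34/41 = 7/41

7/41


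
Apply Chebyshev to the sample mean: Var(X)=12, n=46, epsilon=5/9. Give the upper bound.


Var(Xbar) = Var(X)/n = 12/46
Chebyshev: P(|Xbar-mu| >= 5/9) <= Var(Xbar)/(5/9)^2 = (6/23)/(25/81) = 486/575

486/575


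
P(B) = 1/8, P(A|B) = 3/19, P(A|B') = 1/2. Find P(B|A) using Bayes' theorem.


P(A) = P(A|B)P(B) + P(A|B')P(B') = 3/19*1/8 + 1/2*7/8 = 139/304
P(B|A) = P(A|B)P(B)/P(A) = (3/152)/(139/304) = 6/139

6/139


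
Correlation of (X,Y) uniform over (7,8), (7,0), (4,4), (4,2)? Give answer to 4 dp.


Cov(X,Y) = 0.7500, Var(X) = 2.2500, Var(Y) = 8.7500
rho = Cov/(sqrt(VarX)*sqrt(VarY)) = 0.1690

0.1690


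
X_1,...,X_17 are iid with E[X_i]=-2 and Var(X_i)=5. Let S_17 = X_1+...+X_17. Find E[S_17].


E[S_n] = n*E[X_1] = 17*-2 = -34

-34


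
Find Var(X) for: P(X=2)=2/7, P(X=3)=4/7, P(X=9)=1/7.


E[X] = 25/7, E[X^2] = 125/7
Var(X) = E[X^2] - (E[X])^2 = 125/7 - (25/7)^2 = 250/49

250/49


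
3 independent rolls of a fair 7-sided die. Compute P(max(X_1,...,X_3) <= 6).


P(max <= 6) = P(all X_i <= 6) = (P(X_1 <= 6))^3
= (6/7)^3 = 216/343

216/343


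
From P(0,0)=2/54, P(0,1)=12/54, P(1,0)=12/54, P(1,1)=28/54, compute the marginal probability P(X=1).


P(X=1) = P(1,0)+P(1,1) = 12/54 + 28/54 = 40/54 = 20/27

20/27


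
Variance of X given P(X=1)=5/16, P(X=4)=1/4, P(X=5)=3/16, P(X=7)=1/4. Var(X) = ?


E[X] = 4, E[X^2] = 85/4
Var(X) = E[X^2] - (E[X])^2 = 85/4 - (4)^2 = 21/4

21/4


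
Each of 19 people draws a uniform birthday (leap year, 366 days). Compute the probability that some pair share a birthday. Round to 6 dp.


P(all different) = prod((366-i)/366 for i=0..18) = 0.621705
P(at least one match) = 1 - 0.621705 = 0.378295

0.378295


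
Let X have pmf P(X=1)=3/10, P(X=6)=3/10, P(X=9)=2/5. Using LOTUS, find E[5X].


E[5X] = sum(g(x)*P(x))
= 5*3/10 + 30*3/10 + 45*2/5
= 57/2

57/2


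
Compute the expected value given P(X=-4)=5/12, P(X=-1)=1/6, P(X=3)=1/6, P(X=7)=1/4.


E[X] = sum(x * P(x))
= -4*5/12 - 1*1/6 + 3*1/6 + 7*1/4
= 5/12

5/12


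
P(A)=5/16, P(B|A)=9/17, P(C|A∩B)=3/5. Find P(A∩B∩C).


P(A∩B∩C) = P(A) * P(B|A) * P(C|A∩B)
= 5/16 * 9/17 * 3/5
= 45/272 * 3/5 = 27/272

27/272


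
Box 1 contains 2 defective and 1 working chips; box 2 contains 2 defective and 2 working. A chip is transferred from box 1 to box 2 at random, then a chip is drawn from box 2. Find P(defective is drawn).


P(transfer defective) = 2/3; P(transfer working) = 1/3
If defective transferred: Urn II has 3 defective of 5, so P(defective|defective moved) = 3/5
If working transferred: Urn II has 2 defective of 5, so P(defective|working moved) = 2/5
By total probability: P(defective) = 2/3*3/5 + 1/3*2/5 = 8/15

8/15


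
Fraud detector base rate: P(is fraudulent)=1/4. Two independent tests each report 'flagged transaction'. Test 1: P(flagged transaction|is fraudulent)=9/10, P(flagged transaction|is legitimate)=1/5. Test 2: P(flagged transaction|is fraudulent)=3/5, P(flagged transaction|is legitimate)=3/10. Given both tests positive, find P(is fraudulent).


After test 1: P(+) = 9/10*1/4 + 1/5*3/4 = 3/8
P(B|+) = (9/40)/(3/8) = 3/5
After test 2 (use post1 as new prior): P(+) = 3/5*3/5 + 3/10*2/5 = 12/25
P(B|+,+) = (9/25)/(12/25) = 3/4

3/4


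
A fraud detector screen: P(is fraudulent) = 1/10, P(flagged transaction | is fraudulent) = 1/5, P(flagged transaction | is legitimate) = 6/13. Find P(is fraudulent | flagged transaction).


P(A) = P(A|B)P(B) + P(A|B')P(B') = 1/5*1/10 + 6/13*9/10 = 283/650
P(B|A) = P(A|B)P(B)/P(A) = (1/50)/(283/650) = 13/283

13/283


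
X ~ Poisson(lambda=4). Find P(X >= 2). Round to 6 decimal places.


P(X>=2) = 1 - P(X<=1) = 1 - (e^(-4)*4^0/0! + e^(-4)*4^1/1!)
≈ 1 - (0.0183156389 + 0.0732625556)
= 1 - 0.0915781945 = 0.9084218055
≈ 0.908422

0.908422


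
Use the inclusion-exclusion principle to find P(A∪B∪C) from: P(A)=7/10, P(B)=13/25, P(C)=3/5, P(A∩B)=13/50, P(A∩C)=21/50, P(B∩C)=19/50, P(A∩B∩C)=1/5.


P(A∪B∪C) = P(A)+P(B)+P(C) - P(AB)-P(AC)-P(BC) + P(ABC)
= 7/10+13/25+3/5 - 13/50-21/50-19/50 + 1/5
= 24/25

24/25


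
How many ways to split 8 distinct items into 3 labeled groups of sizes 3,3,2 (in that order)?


8! = 40320
Denominator: 3!=6 * 3!=6 * 2!=2
Coefficient = 40320 / 72 = 560

560


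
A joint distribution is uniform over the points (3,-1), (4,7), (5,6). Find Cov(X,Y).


E[X]=4, E[Y]=4, E[XY]=55/3
Cov(X,Y) = E[XY] - E[X]E[Y] = 55/3 - 4*4 = 7/3

7/3


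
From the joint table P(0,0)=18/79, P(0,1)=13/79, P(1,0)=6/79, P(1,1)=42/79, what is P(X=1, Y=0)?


Read from table: P(X=1, Y=0) = 6/79

6/79


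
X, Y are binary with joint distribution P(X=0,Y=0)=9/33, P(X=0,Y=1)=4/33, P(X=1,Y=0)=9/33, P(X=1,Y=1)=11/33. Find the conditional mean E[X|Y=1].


P(Y=1) = 15/33
E[X|Y=1] = (0*4 + 1*11)/15 = 11/15

11/15


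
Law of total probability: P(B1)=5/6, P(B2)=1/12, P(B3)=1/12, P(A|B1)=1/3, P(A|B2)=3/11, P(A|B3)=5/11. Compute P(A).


P(A) = P(A|B1)P(B1) + P(A|B2)P(B2) + P(A|B3)P(B3)
= 1/3*5/6 + 3/11*1/12 + 5/11*1/12
= 5/18 + 1/44 + 5/132 = 67/198

67/198


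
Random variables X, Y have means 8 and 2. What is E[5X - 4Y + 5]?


E[5X - 4Y + 5] = 5*E[X] - 4*E[Y] + 5
= (5)*(8) + (-4)*(2) + (5)
= 40 - 8 + 5 = 37

37


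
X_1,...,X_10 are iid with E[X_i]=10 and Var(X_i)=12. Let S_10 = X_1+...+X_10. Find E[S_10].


E[S_n] = n*E[X_1] = 10*10 = 100

100


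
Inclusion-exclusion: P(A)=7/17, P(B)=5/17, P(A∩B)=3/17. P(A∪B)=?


P(A∪B) = P(A) + P(B) - P(A∩B)
= 7/17 + 5/17 - 3/17 = 9/17

9/17


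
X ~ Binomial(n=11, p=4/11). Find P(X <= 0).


P(X<=0) = P(X=0)
= 1977326743/285311670611
= 1977326743/285311670611

1977326743/285311670611


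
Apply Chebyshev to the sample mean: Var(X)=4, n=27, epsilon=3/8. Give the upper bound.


Var(Xbar) = Var(X)/n = 4/27
Chebyshev: P(|Xbar-mu| >= 3/8) <= Var(Xbar)/(3/8)^2 = (4/27)/(9/64) = 256/243
Bound exceeds 1, so trivial bound: 1

1


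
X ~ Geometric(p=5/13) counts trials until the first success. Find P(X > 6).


P(X > 6) = P(first 6 trials all fail) = (1-p)^6 = (8/13)^6 = 262144/4826809

262144/4826809


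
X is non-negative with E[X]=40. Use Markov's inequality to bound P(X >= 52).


Markov: P(X >= a) <= E[X]/a
P(X >= 52) <= 40/52 = 10/13

10/13


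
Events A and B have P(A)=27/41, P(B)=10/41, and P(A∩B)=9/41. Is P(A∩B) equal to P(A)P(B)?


P(A)*P(B) = 27/41*10/41 = 270/1681
P(A∩B) = 9/41 != 270/1681, so not independent

No, A and B are not independent


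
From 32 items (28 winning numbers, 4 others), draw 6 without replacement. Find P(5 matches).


P(X=5) = C(28,5)*C(4,1) / C(32,6)
= 98280*4 / 906192
= 393120/906192 = 390/899

390/899


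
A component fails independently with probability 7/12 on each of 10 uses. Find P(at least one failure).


P(at least one) = 1 - P(none)
P(none) = (1 - 7/12)^10 = (5/12)^10 = 9765625/61917364224
P(at least one) = 1 - 9765625/61917364224 = 61907598599/61917364224

61907598599/61917364224


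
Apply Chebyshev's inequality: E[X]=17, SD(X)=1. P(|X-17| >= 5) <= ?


k = 5/1 = 5
Chebyshev: P(|X-mu| >= k*sigma) <= 1/k^2 = 1/5^2 = 1/25

1/25


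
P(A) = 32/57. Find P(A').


P(A') = 1 - P(A) = 1 - 32/57 = 25/57

25/57


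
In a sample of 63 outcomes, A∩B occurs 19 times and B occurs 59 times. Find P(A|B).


P(A|B) = P(A∩B)/P(B) = (19/63)/(59/63) = 19/59

19/59


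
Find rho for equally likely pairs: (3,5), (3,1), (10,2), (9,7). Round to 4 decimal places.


Cov(X,Y) = 1.8125, Var(X) = 10.6875, Var(Y) = 5.6875
rho = Cov/(sqrt(VarX)*sqrt(VarY)) = 0.2325

0.2325


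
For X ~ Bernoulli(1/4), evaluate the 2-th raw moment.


For Bernoulli: X in {0,1}
E[X^2] = 0^2*(1-1/4) + 1^2*1/4 = 1/4

1/4


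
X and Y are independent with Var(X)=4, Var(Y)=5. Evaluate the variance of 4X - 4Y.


Independence => Cov(X,Y)=0
Var(4X - 4Y) = 4^2*Var(X) + (-4)^2*Var(Y)
= 16*4 + 16*5 = 144

144


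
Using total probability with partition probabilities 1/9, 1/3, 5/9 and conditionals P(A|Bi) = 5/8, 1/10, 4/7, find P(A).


P(A) = P(A|B1)P(B1) + P(A|B2)P(B2) + P(A|B3)P(B3)
= 5/8*1/9 + 1/10*1/3 + 4/7*5/9
= 5/72 + 1/30 + 20/63 = 353/840

353/840


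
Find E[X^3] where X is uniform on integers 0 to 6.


E[X^3] = (1/7) * sum(x^3 for x=0..6)
= 441/7 = 63

63


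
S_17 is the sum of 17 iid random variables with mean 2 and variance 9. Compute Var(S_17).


By independence, Var(S_n) = n*Var(X_1) = 17*9 = 153

153


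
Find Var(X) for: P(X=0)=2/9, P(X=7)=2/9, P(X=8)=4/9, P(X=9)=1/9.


E[X] = 55/9, E[X^2] = 145/3
Var(X) = E[X^2] - (E[X])^2 = 145/3 - (55/9)^2 = 890/81

890/81


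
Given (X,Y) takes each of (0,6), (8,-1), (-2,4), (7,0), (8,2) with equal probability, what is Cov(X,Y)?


E[X]=21/5, E[Y]=11/5, E[XY]=0
Cov(X,Y) = E[XY] - E[X]E[Y] = 0 - 21/5*11/5 = -231/25

-231/25


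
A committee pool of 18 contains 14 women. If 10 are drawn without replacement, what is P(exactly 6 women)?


P(X=6) = C(14,6)*C(4,4) / C(18,10)
= 3003*1 / 43758
= 3003/43758 = 7/102

7/102


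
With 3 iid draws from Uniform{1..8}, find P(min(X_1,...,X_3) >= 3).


P(min >= 3) = P(all X_i >= 3) = (P(X_1 >= 3))^3
= (6/8)^3 = (3/4)^3 = 27/64

27/64


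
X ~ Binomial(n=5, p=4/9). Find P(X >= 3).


P(X>=3) = P(X=3) + P(X=4) + P(X=5)
= 16000/59049 + 6400/59049 + 1024/59049
= 7808/19683

7808/19683


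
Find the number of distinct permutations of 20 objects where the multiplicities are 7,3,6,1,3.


20! = 2432902008176640000
Denominator: 7!=5040 * 3!=6 * 6!=720 * 1!=1 * 3!=6
Coefficient = 2432902008176640000 / 130636800 = 18623404800

18623404800


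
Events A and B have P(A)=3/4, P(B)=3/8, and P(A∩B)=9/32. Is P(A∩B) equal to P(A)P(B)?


P(A)*P(B) = 3/4*3/8 = 9/32
P(A∩B) = 9/32, which equals P(A)P(B), so independent

Yes, A and B are independent


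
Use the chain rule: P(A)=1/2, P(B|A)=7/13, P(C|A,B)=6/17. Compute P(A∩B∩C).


P(A∩B∩C) = P(A) * P(B|A) * P(C|A∩B)
= 1/2 * 7/13 * 6/17
= 7/26 * 6/17 = 21/221

21/221


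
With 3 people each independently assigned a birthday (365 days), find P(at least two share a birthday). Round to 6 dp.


P(all different) = prod((365-i)/365 for i=0..2) = 0.991796
P(at least one match) = 1 - 0.991796 = 0.008204

0.008204


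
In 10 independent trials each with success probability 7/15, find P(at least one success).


P(at least one) = 1 - P(none)
P(none) = (1 - 7/15)^10 = (8/15)^10 = 1073741824/576650390625
P(at least one) = 1 - 1073741824/576650390625 = 575576648801/576650390625

575576648801/576650390625


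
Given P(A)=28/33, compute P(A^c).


P(A') = 1 - P(A) = 1 - 28/33 = 5/33

5/33


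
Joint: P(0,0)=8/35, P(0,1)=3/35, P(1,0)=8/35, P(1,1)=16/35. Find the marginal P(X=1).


P(X=1) = P(1,0)+P(1,1) = 8/35 + 16/35 = 24/35

24/35


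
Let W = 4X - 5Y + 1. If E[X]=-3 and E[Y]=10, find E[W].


E[4X - 5Y + 1] = 4*E[X] - 5*E[Y] + 1
= (4)*(-3) + (-5)*(10) + (1)
= -12 - 50 + 1 = -61

-61


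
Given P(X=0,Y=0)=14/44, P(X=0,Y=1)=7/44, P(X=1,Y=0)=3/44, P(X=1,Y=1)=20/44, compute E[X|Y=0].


P(Y=0) = 17/44
E[X|Y=0] = (0*14 + 1*3)/17 = 3/17

3/17


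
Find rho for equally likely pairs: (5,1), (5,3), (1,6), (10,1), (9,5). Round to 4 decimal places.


Cov(X,Y) = -3.0000, Var(X) = 10.4000, Var(Y) = 4.1600
rho = Cov/(sqrt(VarX)*sqrt(VarY)) = -0.4561

-0.4561


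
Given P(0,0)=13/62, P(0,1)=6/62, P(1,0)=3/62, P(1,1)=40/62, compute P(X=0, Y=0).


Read from table: P(X=0, Y=0) = 13/62

13/62


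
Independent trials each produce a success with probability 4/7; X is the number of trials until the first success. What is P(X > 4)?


P(X > 4) = P(first 4 trials all fail) = (1-p)^4 = (3/7)^4 = 81/2401

81/2401


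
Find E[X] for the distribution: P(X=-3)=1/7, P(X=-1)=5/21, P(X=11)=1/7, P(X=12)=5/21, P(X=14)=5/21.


E[X] = sum(x * P(x))
= -3*1/7 - 1*5/21 + 11*1/7 + 12*5/21 + 14*5/21
= 149/21

149/21


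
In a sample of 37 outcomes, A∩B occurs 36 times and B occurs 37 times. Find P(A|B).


P(A|B) = P(A∩B)/P(B) = (36/37)/(37/37) = 36/37

36/37


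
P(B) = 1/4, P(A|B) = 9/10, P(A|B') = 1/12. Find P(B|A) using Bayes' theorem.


P(A) = P(A|B)P(B) + P(A|B')P(B') = 9/10*1/4 + 1/12*3/4 = 23/80
P(B|A) = P(A|B)P(B)/P(A) = (9/40)/(23/80) = 18/23

18/23


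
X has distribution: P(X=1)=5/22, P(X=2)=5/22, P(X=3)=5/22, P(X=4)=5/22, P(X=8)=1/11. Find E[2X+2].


E[2X+2] = sum(g(x)*P(x))
= 4*5/22 + 6*5/22 + 8*5/22 + 10*5/22 + 18*1/11
= 8

8


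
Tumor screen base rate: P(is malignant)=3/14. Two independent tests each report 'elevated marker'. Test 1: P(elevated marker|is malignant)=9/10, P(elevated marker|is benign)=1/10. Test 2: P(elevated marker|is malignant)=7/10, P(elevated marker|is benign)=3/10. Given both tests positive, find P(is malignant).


After test 1: P(+) = 9/10*3/14 + 1/10*11/14 = 19/70
P(B|+) = (27/140)/(19/70) = 27/38
After test 2 (use post1 as new prior): P(+) = 7/10*27/38 + 3/10*11/38 = 111/190
P(B|+,+) = (189/380)/(111/190) = 63/74

63/74


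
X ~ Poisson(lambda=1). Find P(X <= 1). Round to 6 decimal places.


P(X<=1) = e^(-1)*1^0/0! + e^(-1)*1^1/1!
≈ 0.3678794412 + 0.3678794412
= 0.7357588824
≈ 0.735759

0.735759


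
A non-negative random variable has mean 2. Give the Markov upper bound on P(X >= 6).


Markov: P(X >= a) <= E[X]/a
P(X >= 6) <= 2/6 = 1/3

1/3


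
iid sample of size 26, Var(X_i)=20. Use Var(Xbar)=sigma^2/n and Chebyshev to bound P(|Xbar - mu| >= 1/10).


Var(Xbar) = Var(X)/n = 20/26
Chebyshev: P(|Xbar-mu| >= 1/10) <= Var(Xbar)/(1/10)^2 = (10/13)/(1/100) = 1000/13
Bound exceeds 1, so trivial bound: 1

1


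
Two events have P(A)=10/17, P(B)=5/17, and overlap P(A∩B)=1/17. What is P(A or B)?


P(A∪B) = P(A) + P(B) - P(A∩B)
= 10/17 + 5/17 - 1/17 = 14/17

14/17


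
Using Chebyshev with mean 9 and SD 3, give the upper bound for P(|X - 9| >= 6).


k = 6/3 = 2
Chebyshev: P(|X-mu| >= k*sigma) <= 1/k^2 = 1/2^2 = 1/4

1/4


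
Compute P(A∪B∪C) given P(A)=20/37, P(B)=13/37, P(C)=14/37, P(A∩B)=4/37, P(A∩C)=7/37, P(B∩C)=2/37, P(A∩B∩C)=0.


P(A∪B∪C) = P(A)+P(B)+P(C) - P(AB)-P(AC)-P(BC) + P(ABC)
= 20/37+13/37+14/37 - 4/37-7/37-2/37 + 0
= 34/37

34/37


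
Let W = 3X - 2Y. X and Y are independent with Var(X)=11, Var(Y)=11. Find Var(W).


Independence => Cov(X,Y)=0
Var(3X - 2Y) = 3^2*Var(X) + (-2)^2*Var(Y)
= 9*11 + 4*11 = 143

143


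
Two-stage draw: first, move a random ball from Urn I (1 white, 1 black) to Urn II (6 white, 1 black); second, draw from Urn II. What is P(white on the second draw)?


P(transfer white) = 1/2; P(transfer black) = 1/2
If white transferred: Urn II has 7 white of 8, so P(white|white moved) = 7/8
If black transferred: Urn II has 6 white of 8, so P(white|black moved) = 3/4
By total probability: P(white) = 1/2*7/8 + 1/2*3/4 = 13/16

13/16


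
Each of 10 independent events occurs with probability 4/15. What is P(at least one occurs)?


P(at least one) = 1 - P(none)
P(none) = (1 - 4/15)^10 = (11/15)^10 = 25937424601/576650390625
P(at least one) = 1 - 25937424601/576650390625 = 550712966024/576650390625

550712966024/576650390625


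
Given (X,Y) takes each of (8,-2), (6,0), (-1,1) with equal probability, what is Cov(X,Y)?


E[X]=13/3, E[Y]=-1/3, E[XY]=-17/3
Cov(X,Y) = E[XY] - E[X]E[Y] = -17/3 - 13/3*-1/3 = -38/9

-38/9


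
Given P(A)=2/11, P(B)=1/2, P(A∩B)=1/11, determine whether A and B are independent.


P(A)*P(B) = 2/11*1/2 = 1/11
P(A∩B) = 1/11, which equals P(A)P(B), so independent

Yes, A and B are independent


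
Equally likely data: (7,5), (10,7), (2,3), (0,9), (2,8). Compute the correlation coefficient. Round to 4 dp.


Cov(X,Y) = -1.4800, Var(X) = 13.7600, Var(Y) = 4.6400
rho = Cov/(sqrt(VarX)*sqrt(VarY)) = -0.1852

-0.1852


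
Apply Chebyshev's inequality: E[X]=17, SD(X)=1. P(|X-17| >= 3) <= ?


k = 3/1 = 3
Chebyshev: P(|X-mu| >= k*sigma) <= 1/k^2 = 1/3^2 = 1/9

1/9


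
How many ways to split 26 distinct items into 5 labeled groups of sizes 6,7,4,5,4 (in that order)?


26! = 403291461126605635584000000
Denominator: 6!=720 * 7!=5040 * 4!=24 * 5!=120 * 4!=24
Coefficient = 403291461126605635584000000 / 250822656000 = 1607874932664000

1607874932664000


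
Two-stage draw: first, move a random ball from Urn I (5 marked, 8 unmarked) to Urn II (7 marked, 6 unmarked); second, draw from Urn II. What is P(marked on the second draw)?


P(transfer marked) = 5/13; P(transfer unmarked) = 8/13
If marked transferred: Urn II has 8 marked of 14, so P(marked|marked moved) = 4/7
If unmarked transferred: Urn II has 7 marked of 14, so P(marked|unmarked moved) = 1/2
By total probability: P(marked) = 5/13*4/7 + 8/13*1/2 = 48/91

48/91


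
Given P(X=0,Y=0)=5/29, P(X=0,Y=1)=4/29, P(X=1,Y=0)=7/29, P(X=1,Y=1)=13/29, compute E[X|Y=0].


P(Y=0) = 12/29
E[X|Y=0] = (0*5 + 1*7)/12 = 7/12

7/12


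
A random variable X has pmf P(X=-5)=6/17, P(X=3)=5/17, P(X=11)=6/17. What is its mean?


E[X] = sum(x * P(x))
= -5*6/17 + 3*5/17 + 11*6/17
= 3

3


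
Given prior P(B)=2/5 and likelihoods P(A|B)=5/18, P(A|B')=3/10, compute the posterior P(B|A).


P(A) = P(A|B)P(B) + P(A|B')P(B') = 5/18*2/5 + 3/10*3/5 = 131/450
P(B|A) = P(A|B)P(B)/P(A) = (1/9)/(131/450) = 50/131

50/131


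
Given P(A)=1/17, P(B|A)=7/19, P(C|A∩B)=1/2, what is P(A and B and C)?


P(A∩B∩C) = P(A) * P(B|A) * P(C|A∩B)
= 1/17 * 7/19 * 1/2
= 7/323 * 1/2 = 7/646

7/646


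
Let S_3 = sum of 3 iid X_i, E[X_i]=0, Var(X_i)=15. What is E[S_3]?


E[S_n] = n*E[X_1] = 3*0 = 0

0


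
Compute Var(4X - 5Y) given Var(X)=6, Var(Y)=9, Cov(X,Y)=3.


Var(4X - 5Y) = 4^2*Var(X) + (-5)^2*Var(Y) + 2*4*(-5)*Cov(X,Y)
= 16*6 + 25*9 - 40*3
= 96 + 225 - 120 = 201

201


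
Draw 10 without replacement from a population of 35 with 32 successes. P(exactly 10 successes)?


P(X=10) = C(32,10)*C(3,0) / C(35,10)
= 64512240*1 / 183579396
= 64512240/183579396 = 460/1309

460/1309


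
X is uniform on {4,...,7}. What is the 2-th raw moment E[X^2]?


E[X^2] = (1/4) * sum(x^2 for x=4..7)
= 126/4 = 63/2

63/2


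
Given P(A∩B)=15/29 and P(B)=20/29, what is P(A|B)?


P(A|B) = P(A∩B)/P(B) = (30/58)/(40/58) = 30/40 = 3/4

3/4


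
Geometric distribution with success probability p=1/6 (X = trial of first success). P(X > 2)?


P(X > 2) = P(first 2 trials all fail) = (1-p)^2 = (5/6)^2 = 25/36

25/36


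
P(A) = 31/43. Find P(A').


P(A') = 1 - P(A) = 1 - 31/43 = 12/43

12/43


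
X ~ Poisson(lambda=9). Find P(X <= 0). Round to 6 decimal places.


P(X<=0) = e^(-9)*9^0/0!
≈ 0.0001234098
≈ 0.000123

0.000123


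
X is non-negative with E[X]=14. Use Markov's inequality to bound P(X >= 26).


Markov: P(X >= a) <= E[X]/a
P(X >= 26) <= 14/26 = 7/13

7/13


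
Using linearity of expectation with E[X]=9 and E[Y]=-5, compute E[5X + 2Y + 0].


E[5X + 2Y + 0] = 5*E[X] + 2*E[Y] + 0
= (5)*(9) + (2)*(-5) + (0)
= 45 - 10 + 0 = 35

35


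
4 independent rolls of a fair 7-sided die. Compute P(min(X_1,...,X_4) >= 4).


P(min >= 4) = P(all X_i >= 4) = (P(X_1 >= 4))^4
= (4/7)^4 = 256/2401

256/2401


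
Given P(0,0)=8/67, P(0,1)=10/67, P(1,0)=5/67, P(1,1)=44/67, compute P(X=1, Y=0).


Read from table: P(X=1, Y=0) = 5/67

5/67


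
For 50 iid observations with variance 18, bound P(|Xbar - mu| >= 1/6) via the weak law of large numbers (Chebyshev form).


Var(Xbar) = Var(X)/n = 18/50
Chebyshev: P(|Xbar-mu| >= 1/6) <= Var(Xbar)/(1/6)^2 = (9/25)/(1/36) = 324/25
Bound exceeds 1, so trivial bound: 1

1


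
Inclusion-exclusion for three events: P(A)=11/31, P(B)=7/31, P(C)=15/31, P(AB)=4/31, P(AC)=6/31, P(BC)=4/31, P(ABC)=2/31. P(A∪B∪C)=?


P(A∪B∪C) = P(A)+P(B)+P(C) - P(AB)-P(AC)-P(BC) + P(ABC)
= 11/31+7/31+15/31 - 4/31-6/31-4/31 + 2/31
= 21/31

21/31


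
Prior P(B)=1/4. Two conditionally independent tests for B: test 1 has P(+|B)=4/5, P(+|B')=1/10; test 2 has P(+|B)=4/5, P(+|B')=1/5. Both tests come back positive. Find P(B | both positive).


After test 1: P(+) = 4/5*1/4 + 1/10*3/4 = 11/40
P(B|+) = (1/5)/(11/40) = 8/11
After test 2 (use post1 as new prior): P(+) = 4/5*8/11 + 1/5*3/11 = 7/11
P(B|+,+) = (32/55)/(7/11) = 32/35

32/35


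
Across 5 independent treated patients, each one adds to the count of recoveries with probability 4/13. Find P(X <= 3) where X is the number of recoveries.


P(X<=3) = P(X=0) + P(X=1) + P(X=2) + P(X=3)
= 59049/371293 + 131220/371293 + 116640/371293 + 51840/371293
= 358749/371293

358749/371293


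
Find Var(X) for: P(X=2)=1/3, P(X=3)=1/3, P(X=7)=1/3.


E[X] = 4, E[X^2] = 62/3
Var(X) = E[X^2] - (E[X])^2 = 62/3 - (4)^2 = 14/3

14/3


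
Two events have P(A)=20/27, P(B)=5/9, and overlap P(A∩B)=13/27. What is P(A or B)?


P(A∪B) = P(A) + P(B) - P(A∩B)
= 20/27 + 5/9 - 13/27 = 22/27

22/27
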